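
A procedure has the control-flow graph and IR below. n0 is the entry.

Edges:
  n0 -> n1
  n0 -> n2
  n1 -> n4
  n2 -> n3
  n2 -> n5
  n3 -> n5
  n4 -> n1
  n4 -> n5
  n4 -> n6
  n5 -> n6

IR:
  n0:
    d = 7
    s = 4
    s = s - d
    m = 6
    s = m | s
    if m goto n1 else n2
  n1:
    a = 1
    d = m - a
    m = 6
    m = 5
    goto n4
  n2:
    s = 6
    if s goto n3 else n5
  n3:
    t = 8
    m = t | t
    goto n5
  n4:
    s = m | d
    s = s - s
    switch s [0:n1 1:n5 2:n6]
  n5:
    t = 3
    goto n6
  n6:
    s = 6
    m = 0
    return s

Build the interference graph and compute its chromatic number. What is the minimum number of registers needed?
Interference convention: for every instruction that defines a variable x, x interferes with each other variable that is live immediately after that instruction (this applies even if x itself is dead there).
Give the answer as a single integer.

Answer: 3

Working:
Block summaries:
  n0 def {d,m,s} use ∅
  n1 def {a,d,m} use {m}
  n2 def {s} use ∅
  n3 def {m,t} use ∅
  n4 def {s} use {d,m}
  n5 def {t} use ∅
  n6 def {m,s} use ∅

Backward fixpoint:
  live n0: ∅→{m}
  live n1: {m}→{d,m}
  live n2: ∅→∅
  live n3: ∅→∅
  live n4: {d,m}→{m}
  live n5: ∅→∅
  live n6: ∅→∅

Interfere edges:
  a↔{m}
  d↔{m,s}
  m↔{a,d,s}
  s↔{d,m}
  t↔∅

Registers:
  clique {d,m,s} ⇒ need ≥ 3
  3-colouring: R0={m,t}  R1={a,d}  R2={s}
  χ = 3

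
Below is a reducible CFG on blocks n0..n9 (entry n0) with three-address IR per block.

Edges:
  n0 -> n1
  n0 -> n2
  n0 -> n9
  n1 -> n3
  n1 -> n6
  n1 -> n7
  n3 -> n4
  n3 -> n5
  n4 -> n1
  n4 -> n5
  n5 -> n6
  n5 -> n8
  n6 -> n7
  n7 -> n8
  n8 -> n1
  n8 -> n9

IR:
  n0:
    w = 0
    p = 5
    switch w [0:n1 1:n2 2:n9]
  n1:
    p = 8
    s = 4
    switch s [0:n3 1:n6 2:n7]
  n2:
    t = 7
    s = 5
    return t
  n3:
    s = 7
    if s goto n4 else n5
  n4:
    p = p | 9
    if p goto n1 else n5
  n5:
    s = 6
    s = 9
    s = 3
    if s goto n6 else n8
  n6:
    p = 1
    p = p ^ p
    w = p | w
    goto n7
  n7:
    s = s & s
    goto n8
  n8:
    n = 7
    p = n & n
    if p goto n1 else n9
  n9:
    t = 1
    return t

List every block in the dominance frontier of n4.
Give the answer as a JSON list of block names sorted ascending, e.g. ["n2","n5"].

Answer: ["n1", "n5"]

Derivation:
idom tree: n1←n0 n2←n0 n3←n1 n4←n3 n5←n3 n6←n1 n7←n1 n8←n1 n9←n0
Dom∩ at merges:
  n1: preds {n0,n4,n8}: {n0} ∩ {n0,n1,n3,n4} ∩ {n0,n1,n8} = {n0}; idom=n0
  n5: preds {n3,n4}: {n0,n1,n3} ∩ {n0,n1,n3,n4} = {n0,n1,n3}; idom=n3
  n6: preds {n1,n5}: {n0,n1} ∩ {n0,n1,n3,n5} = {n0,n1}; idom=n1
  n7: preds {n1,n6}: {n0,n1} ∩ {n0,n1,n6} = {n0,n1}; idom=n1
  n8: preds {n5,n7}: {n0,n1,n3,n5} ∩ {n0,n1,n7} = {n0,n1}; idom=n1
  n9: preds {n0,n8}: {n0} ∩ {n0,n1,n8} = {n0}; idom=n0

DF walk-up:
  n1←n0: walk · to n0
  n1←n4: walk n4→n3→n1 to n0
  n1←n8: walk n8→n1 to n0
  n5←n3: walk · to n3
  n5←n4: walk n4 to n3
  n6←n1: walk · to n1
  n6←n5: walk n5→n3 to n1
  n7←n1: walk · to n1
  n7←n6: walk n6 to n1
  n8←n5: walk n5→n3 to n1
  n8←n7: walk n7 to n1
  n9←n0: walk · to n0
  n9←n8: walk n8→n1 to n0
  n0 → ∅
  n1 → {n1,n9}
  n2 → ∅
  n3 → {n1,n6,n8}
  n4 → {n1,n5}
  n5 → {n6,n8}
  n6 → {n7}
  n7 → {n8}
  n8 → {n1,n9}
  n9 → ∅

DF(n4) = ["n1", "n5"]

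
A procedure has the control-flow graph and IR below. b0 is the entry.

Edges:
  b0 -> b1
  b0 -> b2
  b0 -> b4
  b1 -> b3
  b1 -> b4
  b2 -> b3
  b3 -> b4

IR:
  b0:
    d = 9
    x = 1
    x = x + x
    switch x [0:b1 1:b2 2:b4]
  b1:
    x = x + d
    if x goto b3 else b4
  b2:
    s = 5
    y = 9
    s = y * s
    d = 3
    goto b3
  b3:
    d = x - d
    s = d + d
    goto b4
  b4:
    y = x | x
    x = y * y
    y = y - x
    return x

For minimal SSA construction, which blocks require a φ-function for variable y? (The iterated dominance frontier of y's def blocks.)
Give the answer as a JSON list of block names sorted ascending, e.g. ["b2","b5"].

idom tree: b1←b0 b2←b0 b3←b0 b4←b0
Join-block Dom:
  b3: preds {b1,b2}: {b0,b1} ∩ {b0,b2} = {b0}; idom=b0
  b4: preds {b0,b1,b3}: {b0} ∩ {b0,b1} ∩ {b0,b3} = {b0}; idom=b0

Frontier:
  join b3 pred b1: b1 stop@b0
  join b3 pred b2: b2 stop@b0
  join b4 pred b0: · stop@b0
  join b4 pred b1: b1 stop@b0
  join b4 pred b3: b3 stop@b0
  b0 → ∅
  b1 → {b3,b4}
  b2 → {b3}
  b3 → {b4}
  b4 → ∅

φ for y: defs {b2,b4}
  DF⁺ = {b3,b4}

Answer: ["b3", "b4"]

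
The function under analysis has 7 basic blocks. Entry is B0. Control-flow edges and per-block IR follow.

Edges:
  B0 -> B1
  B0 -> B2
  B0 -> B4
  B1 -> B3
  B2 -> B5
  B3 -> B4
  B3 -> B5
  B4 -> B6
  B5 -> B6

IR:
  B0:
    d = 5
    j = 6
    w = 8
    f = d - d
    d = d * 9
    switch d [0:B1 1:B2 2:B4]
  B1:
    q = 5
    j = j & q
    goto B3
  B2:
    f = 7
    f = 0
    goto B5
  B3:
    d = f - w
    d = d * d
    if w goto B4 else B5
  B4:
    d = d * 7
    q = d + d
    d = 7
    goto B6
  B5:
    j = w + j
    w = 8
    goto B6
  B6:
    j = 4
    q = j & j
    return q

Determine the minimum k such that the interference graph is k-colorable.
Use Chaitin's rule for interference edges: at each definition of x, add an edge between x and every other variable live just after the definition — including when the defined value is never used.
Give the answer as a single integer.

Answer: 4

Derivation:
def/use:
  B0: {d,f,j,w} / ∅
  B1: {j,q} / {j}
  B2: {f} / ∅
  B3: {d} / {f,w}
  B4: {d,q} / {d}
  B5: {j,w} / {j,w}
  B6: {j,q} / ∅

Backward fixpoint:
  B0: in=∅ out={d,f,j,w}
  B1: in={f,j,w} out={f,j,w}
  B2: in={j,w} out={j,w}
  B3: in={f,j,w} out={d,j,w}
  B4: in={d} out=∅
  B5: in={j,w} out=∅
  B6: in=∅ out=∅

Interference:
  d: {f,j,w}
  f: {d,j,q,w}
  j: {d,f,q,w}
  q: {f,j,w}
  w: {d,f,j,q}

Chromatic number:
  lower bound: {d,f,j,w} mutually conflict ⇒ χ ≥ 4
  assign d→r3 f→r0 j→r1 q→r3 w→r2 — no edge inside a register ⇒ χ ≤ 4
  χ = 4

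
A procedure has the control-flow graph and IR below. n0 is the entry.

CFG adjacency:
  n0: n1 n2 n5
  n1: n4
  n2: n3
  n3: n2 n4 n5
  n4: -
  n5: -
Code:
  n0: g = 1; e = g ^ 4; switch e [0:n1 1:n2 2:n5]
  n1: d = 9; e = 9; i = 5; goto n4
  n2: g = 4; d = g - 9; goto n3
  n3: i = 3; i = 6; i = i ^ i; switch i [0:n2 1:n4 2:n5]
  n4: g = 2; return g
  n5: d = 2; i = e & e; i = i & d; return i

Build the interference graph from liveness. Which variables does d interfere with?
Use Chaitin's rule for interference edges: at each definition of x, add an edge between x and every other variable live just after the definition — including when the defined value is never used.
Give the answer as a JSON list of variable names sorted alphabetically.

Per-block:
  n0 def {e,g} use ∅
  n1 def {d,e,i} use ∅
  n2 def {d,g} use ∅
  n3 def {i} use ∅
  n4 def {g} use ∅
  n5 def {d,i} use {e}

Liveness:
  live n0: ∅→{e}
  live n1: ∅→∅
  live n2: {e}→{e}
  live n3: {e}→{e}
  live n4: ∅→∅
  live n5: {e}→∅

Conflict graph:
  d↔{e,i}
  e↔{d,g,i}
  g↔{e}
  i↔{d,e}

N(d) = ["e", "i"]

Answer: ["e", "i"]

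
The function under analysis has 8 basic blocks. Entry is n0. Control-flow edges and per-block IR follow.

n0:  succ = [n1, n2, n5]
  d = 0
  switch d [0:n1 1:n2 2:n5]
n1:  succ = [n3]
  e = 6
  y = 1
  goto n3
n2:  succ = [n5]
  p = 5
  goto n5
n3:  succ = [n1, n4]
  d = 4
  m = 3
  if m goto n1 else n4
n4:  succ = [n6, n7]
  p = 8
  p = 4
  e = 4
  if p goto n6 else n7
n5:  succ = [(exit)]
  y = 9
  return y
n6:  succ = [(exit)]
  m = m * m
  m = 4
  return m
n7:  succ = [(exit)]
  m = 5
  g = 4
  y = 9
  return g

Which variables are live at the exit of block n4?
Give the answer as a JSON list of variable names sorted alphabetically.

def/use:
  n0 def {d} use ∅
  n1 def {e,y} use ∅
  n2 def {p} use ∅
  n3 def {d,m} use ∅
  n4 def {e,p} use ∅
  n5 def {y} use ∅
  n6 def {m} use {m}
  n7 def {g,m,y} use ∅

Backward fixpoint:
  n0 li=∅ lo=∅
  n1 li=∅ lo=∅
  n2 li=∅ lo=∅
  n3 li=∅ lo={m}
  n4 li={m} lo={m}
  n5 li=∅ lo=∅
  n6 li={m} lo=∅
  n7 li=∅ lo=∅

live-out(n4) = ["m"]

Answer: ["m"]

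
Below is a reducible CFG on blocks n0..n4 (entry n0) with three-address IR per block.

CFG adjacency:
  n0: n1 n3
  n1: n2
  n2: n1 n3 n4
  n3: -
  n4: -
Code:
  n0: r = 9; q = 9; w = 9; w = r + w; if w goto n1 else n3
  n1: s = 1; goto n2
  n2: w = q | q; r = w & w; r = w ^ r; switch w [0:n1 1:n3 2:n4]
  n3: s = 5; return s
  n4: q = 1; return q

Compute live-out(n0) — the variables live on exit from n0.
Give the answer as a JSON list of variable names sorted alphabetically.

Answer: ["q"]

Working:
Per-block:
  n0: def={q,r,w} ue=∅
  n1: def={s} ue=∅
  n2: def={r,w} ue={q}
  n3: def={s} ue=∅
  n4: def={q} ue=∅

Backward fixpoint:
  n0 li=∅ lo={q}
  n1 li={q} lo={q}
  n2 li={q} lo={q}
  n3 li=∅ lo=∅
  n4 li=∅ lo=∅

live-out(n0) = ["q"]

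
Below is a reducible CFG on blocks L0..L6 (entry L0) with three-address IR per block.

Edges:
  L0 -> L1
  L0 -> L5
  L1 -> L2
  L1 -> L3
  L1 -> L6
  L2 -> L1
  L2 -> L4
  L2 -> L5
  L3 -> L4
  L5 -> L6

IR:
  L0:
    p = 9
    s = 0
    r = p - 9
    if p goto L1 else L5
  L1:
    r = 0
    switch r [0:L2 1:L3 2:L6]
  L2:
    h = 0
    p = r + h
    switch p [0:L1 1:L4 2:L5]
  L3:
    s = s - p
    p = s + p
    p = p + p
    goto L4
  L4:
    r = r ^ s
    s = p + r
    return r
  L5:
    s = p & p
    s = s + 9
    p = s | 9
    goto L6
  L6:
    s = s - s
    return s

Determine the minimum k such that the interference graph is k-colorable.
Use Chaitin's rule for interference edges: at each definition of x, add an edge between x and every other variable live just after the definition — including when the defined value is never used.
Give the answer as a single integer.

Per-block:
  L0: {p,r,s} / ∅
  L1: {r} / ∅
  L2: {h,p} / {r}
  L3: {p,s} / {p,s}
  L4: {r,s} / {p,r,s}
  L5: {p,s} / {p}
  L6: {s} / {s}

Liveness:
  live L0: ∅→{p,s}
  live L1: {p,s}→{p,r,s}
  live L2: {r,s}→{p,r,s}
  live L3: {p,r,s}→{p,r,s}
  live L4: {p,r,s}→∅
  live L5: {p}→{s}
  live L6: {s}→∅

Interference:
  h: {r,s}
  p: {r,s}
  r: {h,p,s}
  s: {h,p,r}

Registers:
  {h,r,s} pairwise interfere (3-clique) ⇒ χ ≥ 3
  assign h→R2 p→R2 r→R0 s→R1 — no edge inside a register ⇒ χ ≤ 3
  χ = 3

Answer: 3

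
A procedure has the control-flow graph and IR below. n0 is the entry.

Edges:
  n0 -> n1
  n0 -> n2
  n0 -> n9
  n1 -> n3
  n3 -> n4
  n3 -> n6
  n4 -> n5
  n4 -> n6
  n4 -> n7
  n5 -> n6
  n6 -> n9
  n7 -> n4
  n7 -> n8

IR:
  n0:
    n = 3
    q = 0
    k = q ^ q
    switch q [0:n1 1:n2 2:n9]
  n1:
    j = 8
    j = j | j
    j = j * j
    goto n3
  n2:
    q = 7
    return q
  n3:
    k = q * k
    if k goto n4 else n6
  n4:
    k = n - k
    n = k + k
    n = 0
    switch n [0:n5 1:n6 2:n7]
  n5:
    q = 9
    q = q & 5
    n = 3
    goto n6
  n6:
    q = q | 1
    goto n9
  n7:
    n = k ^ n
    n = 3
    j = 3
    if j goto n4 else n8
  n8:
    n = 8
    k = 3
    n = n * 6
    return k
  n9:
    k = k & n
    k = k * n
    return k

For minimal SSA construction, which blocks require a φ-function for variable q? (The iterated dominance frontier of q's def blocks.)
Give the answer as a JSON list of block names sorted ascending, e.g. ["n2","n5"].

idom tree: n1←n0 n2←n0 n3←n1 n4←n3 n5←n4 n6←n3 n7←n4 n8←n7 n9←n0
Join-block Dom:
  n4: preds {n3,n7}: {n0,n1,n3} ∩ {n0,n1,n3,n4,n7} = {n0,n1,n3}; idom=n3
  n6: preds {n3,n4,n5}: {n0,n1,n3} ∩ {n0,n1,n3,n4} ∩ {n0,n1,n3,n4,n5} = {n0,n1,n3}; idom=n3
  n9: preds {n0,n6}: {n0} ∩ {n0,n1,n3,n6} = {n0}; idom=n0

DF derivation:
  n4←n3: walk · to n3
  n4←n7: walk n7→n4 to n3
  n6←n3: walk · to n3
  n6←n4: walk n4 to n3
  n6←n5: walk n5→n4 to n3
  n9←n0: walk · to n0
  n9←n6: walk n6→n3→n1 to n0
  n0 → ∅
  n1 → {n9}
  n2 → ∅
  n3 → {n9}
  n4 → {n4,n6}
  n5 → {n6}
  n6 → {n9}
  n7 → {n4}
  n8 → ∅
  n9 → ∅

φ for q: defs {n0,n2,n5,n6}
  DF⁺ = {n6,n9}

Answer: ["n6", "n9"]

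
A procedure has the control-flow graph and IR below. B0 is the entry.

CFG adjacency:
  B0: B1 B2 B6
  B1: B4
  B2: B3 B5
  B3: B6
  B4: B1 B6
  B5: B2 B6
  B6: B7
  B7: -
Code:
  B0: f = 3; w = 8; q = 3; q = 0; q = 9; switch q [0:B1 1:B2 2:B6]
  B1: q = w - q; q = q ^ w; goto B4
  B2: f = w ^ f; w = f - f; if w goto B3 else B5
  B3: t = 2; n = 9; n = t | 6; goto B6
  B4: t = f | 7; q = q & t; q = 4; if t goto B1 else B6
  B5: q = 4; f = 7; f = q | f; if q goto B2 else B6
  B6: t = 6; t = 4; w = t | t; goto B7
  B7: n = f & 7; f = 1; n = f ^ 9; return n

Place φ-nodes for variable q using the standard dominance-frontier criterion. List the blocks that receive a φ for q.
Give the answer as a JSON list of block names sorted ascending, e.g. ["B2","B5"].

Answer: ["B1", "B2", "B6"]

Derivation:
idom tree: B1←B0 B2←B0 B3←B2 B4←B1 B5←B2 B6←B0 B7←B6
Dom at joins:
  B1: preds {B0,B4}: {B0} ∩ {B0,B1,B4} = {B0}; idom=B0
  B2: preds {B0,B5}: {B0} ∩ {B0,B2,B5} = {B0}; idom=B0
  B6: preds {B0,B3,B4,B5}: {B0} ∩ {B0,B2,B3} ∩ {B0,B1,B4} ∩ {B0,B2,B5} = {B0}; idom=B0

DF walk-up:
  B1←B0: walk · to B0
  B1←B4: walk B4→B1 to B0
  B2←B0: walk · to B0
  B2←B5: walk B5→B2 to B0
  B6←B0: walk · to B0
  B6←B3: walk B3→B2 to B0
  B6←B4: walk B4→B1 to B0
  B6←B5: walk B5→B2 to B0
  B0 → ∅
  B1 → {B1,B6}
  B2 → {B2,B6}
  B3 → {B6}
  B4 → {B1,B6}
  B5 → {B2,B6}
  B6 → ∅
  B7 → ∅

φ for q: defs {B0,B1,B4,B5}
  DF⁺ = {B1,B2,B6}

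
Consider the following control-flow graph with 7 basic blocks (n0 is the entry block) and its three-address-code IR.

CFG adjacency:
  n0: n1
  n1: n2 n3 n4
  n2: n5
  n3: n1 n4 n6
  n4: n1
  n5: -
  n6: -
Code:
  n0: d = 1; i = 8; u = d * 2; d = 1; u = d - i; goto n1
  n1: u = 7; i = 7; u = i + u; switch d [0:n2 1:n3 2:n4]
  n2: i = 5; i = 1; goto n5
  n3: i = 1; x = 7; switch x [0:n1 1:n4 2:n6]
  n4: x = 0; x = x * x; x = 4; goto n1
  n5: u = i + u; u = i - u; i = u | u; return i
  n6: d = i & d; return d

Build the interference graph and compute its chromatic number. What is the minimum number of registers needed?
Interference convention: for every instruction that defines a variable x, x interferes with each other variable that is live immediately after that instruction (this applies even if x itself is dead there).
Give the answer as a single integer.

def/use:
  n0: {d,i,u} / ∅
  n1: {i,u} / {d}
  n2: {i} / ∅
  n3: {i,x} / ∅
  n4: {x} / ∅
  n5: {i,u} / {i,u}
  n6: {d} / {d,i}

Backward fixpoint:
  n0: in=∅ out={d}
  n1: in={d} out={d,u}
  n2: in={u} out={i,u}
  n3: in={d} out={d,i}
  n4: in={d} out={d}
  n5: in={i,u} out=∅
  n6: in={d,i} out=∅

Interfere edges:
  d — {i,u,x}
  i — {d,u,x}
  u — {d,i}
  x — {d,i}

Colouring:
  clique {d,i,u} ⇒ need ≥ 3
  3-colouring: c0={d}  c1={i}  c2={u,x}
  χ = 3

Answer: 3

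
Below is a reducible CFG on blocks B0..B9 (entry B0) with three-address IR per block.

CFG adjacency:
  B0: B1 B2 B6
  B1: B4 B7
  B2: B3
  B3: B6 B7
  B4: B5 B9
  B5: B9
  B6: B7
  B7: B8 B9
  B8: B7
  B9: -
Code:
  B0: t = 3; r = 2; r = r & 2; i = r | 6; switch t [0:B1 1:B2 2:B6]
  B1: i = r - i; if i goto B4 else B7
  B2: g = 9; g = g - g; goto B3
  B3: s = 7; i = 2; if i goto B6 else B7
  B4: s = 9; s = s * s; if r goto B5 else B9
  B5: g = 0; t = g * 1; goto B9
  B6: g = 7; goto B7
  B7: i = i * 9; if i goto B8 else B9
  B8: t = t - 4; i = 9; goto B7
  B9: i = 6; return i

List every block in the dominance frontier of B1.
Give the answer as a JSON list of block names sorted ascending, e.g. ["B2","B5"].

Answer: ["B7", "B9"]

Analysis:
idom tree: B1←B0 B2←B0 B3←B2 B4←B1 B5←B4 B6←B0 B7←B0 B8←B7 B9←B0
Join-block Dom:
  B6: preds {B0,B3}: {B0} ∩ {B0,B2,B3} = {B0}; idom=B0
  B7: preds {B1,B3,B6,B8}: {B0,B1} ∩ {B0,B2,B3} ∩ {B0,B6} ∩ {B0,B7,B8} = {B0}; idom=B0
  B9: preds {B4,B5,B7}: {B0,B1,B4} ∩ {B0,B1,B4,B5} ∩ {B0,B7} = {B0}; idom=B0

DF walk-up:
  join B6 pred B0: · stop@B0
  join B6 pred B3: B3→B2 stop@B0
  join B7 pred B1: B1 stop@B0
  join B7 pred B3: B3→B2 stop@B0
  join B7 pred B6: B6 stop@B0
  join B7 pred B8: B8→B7 stop@B0
  join B9 pred B4: B4→B1 stop@B0
  join B9 pred B5: B5→B4→B1 stop@B0
  join B9 pred B7: B7 stop@B0
  B0: DF=∅
  B1: DF={B7,B9}
  B2: DF={B6,B7}
  B3: DF={B6,B7}
  B4: DF={B9}
  B5: DF={B9}
  B6: DF={B7}
  B7: DF={B7,B9}
  B8: DF={B7}
  B9: DF=∅

DF(B1) = ["B7", "B9"]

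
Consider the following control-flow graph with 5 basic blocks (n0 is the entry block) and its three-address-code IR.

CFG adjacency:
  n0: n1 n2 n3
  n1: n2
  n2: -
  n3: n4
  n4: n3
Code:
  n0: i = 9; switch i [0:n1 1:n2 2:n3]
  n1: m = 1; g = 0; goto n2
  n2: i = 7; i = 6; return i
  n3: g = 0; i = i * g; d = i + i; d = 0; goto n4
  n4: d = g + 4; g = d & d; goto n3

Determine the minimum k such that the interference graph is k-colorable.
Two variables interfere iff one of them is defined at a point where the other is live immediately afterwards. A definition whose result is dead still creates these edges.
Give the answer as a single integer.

Block summaries:
  n0: def={i} ue=∅
  n1: def={g,m} ue=∅
  n2: def={i} ue=∅
  n3: def={d,g,i} ue={i}
  n4: def={d,g} ue={g}

Liveness:
  live n0: ∅→{i}
  live n1: ∅→∅
  live n2: ∅→∅
  live n3: {i}→{g,i}
  live n4: {g,i}→{i}

Interfere edges:
  d↔{g,i}
  g↔{d,i}
  i↔{d,g}
  m↔∅

Registers:
  clique {d,g,i} ⇒ need ≥ 3
  3-colouring: R0={d,m}  R1={g}  R2={i}
  χ = 3

Answer: 3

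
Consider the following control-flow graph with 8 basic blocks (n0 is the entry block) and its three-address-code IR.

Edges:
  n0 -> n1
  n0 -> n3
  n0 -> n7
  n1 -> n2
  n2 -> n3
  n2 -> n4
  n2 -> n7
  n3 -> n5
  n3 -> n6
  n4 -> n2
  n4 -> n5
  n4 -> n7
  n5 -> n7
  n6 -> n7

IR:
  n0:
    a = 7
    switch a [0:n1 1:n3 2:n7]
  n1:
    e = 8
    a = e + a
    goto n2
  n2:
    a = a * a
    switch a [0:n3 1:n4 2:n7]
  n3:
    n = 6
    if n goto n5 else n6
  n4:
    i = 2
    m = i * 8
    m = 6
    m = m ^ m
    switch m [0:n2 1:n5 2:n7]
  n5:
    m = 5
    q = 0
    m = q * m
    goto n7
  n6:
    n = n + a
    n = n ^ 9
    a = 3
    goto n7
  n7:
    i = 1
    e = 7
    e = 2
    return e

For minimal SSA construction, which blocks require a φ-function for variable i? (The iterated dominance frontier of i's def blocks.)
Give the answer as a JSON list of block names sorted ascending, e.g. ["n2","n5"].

Answer: ["n2", "n3", "n5", "n7"]

Working:
idom tree: n1←n0 n2←n1 n3←n0 n4←n2 n5←n0 n6←n3 n7←n0
Dom∩ at merges:
  n2: preds {n1,n4}: {n0,n1} ∩ {n0,n1,n2,n4} = {n0,n1}; idom=n1
  n3: preds {n0,n2}: {n0} ∩ {n0,n1,n2} = {n0}; idom=n0
  n5: preds {n3,n4}: {n0,n3} ∩ {n0,n1,n2,n4} = {n0}; idom=n0
  n7: preds {n0,n2,n4,n5,n6}: {n0} ∩ {n0,n1,n2} ∩ {n0,n1,n2,n4} ∩ {n0,n5} ∩ {n0,n3,n6} = {n0}; idom=n0

DF derivation:
  n2←n1: walk · to n1
  n2←n4: walk n4→n2 to n1
  n3←n0: walk · to n0
  n3←n2: walk n2→n1 to n0
  n5←n3: walk n3 to n0
  n5←n4: walk n4→n2→n1 to n0
  n7←n0: walk · to n0
  n7←n2: walk n2→n1 to n0
  n7←n4: walk n4→n2→n1 to n0
  n7←n5: walk n5 to n0
  n7←n6: walk n6→n3 to n0
  DF(n0)=∅
  DF(n1)={n3,n5,n7}
  DF(n2)={n2,n3,n5,n7}
  DF(n3)={n5,n7}
  DF(n4)={n2,n5,n7}
  DF(n5)={n7}
  DF(n6)={n7}
  DF(n7)=∅

φ for i: defs {n4,n7}
  DF⁺ = {n2,n3,n5,n7}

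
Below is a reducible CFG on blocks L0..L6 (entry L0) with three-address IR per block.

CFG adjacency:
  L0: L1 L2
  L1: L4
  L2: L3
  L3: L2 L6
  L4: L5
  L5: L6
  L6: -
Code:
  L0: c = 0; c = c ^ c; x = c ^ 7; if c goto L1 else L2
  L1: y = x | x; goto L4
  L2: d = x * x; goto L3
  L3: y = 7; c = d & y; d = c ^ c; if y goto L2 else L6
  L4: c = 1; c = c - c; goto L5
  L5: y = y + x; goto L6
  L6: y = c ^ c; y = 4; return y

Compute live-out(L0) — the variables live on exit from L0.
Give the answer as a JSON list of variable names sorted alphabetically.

Block summaries:
  L0 def {c,x} use ∅
  L1 def {y} use {x}
  L2 def {d} use {x}
  L3 def {c,d,y} use {d}
  L4 def {c} use ∅
  L5 def {y} use {x,y}
  L6 def {y} use {c}

Liveness:
  L0: in=∅ out={x}
  L1: in={x} out={x,y}
  L2: in={x} out={d,x}
  L3: in={d,x} out={c,x}
  L4: in={x,y} out={c,x,y}
  L5: in={c,x,y} out={c}
  L6: in={c} out=∅

live-out(L0) = ["x"]

Answer: ["x"]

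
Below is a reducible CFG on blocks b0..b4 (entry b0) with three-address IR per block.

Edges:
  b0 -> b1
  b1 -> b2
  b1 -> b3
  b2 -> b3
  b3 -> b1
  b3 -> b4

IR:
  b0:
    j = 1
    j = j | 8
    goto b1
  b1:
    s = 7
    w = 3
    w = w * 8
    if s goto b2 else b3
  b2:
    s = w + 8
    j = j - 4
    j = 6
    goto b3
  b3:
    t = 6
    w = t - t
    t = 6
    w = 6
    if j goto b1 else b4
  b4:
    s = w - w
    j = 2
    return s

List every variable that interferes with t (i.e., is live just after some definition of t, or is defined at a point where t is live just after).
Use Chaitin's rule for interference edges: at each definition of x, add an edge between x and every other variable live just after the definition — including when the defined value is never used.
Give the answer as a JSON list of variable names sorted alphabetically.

def/use:
  b0: def={j} ue=∅
  b1: def={s,w} ue=∅
  b2: def={j,s} ue={j,w}
  b3: def={t,w} ue={j}
  b4: def={j,s} ue={w}

Liveness:
  b0 li=∅ lo={j}
  b1 li={j} lo={j,w}
  b2 li={j,w} lo={j}
  b3 li={j} lo={j,w}
  b4 li={w} lo=∅

Interfere edges:
  j↔{s,t,w}
  s↔{j,w}
  t↔{j}
  w↔{j,s}

N(t) = ["j"]

Answer: ["j"]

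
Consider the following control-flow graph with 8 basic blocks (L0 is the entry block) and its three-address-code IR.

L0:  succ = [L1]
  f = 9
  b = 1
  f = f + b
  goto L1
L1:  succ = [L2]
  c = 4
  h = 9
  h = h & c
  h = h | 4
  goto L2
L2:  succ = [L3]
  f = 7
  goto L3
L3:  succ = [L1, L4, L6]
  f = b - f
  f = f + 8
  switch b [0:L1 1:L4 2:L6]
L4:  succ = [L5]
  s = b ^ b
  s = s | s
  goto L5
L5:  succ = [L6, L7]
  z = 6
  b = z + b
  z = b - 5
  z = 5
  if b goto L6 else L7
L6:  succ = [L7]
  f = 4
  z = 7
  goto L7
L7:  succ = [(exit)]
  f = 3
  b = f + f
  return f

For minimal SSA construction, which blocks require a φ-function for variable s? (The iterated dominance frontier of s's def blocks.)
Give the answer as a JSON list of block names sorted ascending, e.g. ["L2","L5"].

idom tree: L1←L0 L2←L1 L3←L2 L4←L3 L5←L4 L6←L3 L7←L3
Dom∩ at merges:
  L1: preds {L0,L3}: {L0} ∩ {L0,L1,L2,L3} = {L0}; idom=L0
  L6: preds {L3,L5}: {L0,L1,L2,L3} ∩ {L0,L1,L2,L3,L4,L5} = {L0,L1,L2,L3}; idom=L3
  L7: preds {L5,L6}: {L0,L1,L2,L3,L4,L5} ∩ {L0,L1,L2,L3,L6} = {L0,L1,L2,L3}; idom=L3

DF walk-up:
  join L1 pred L0: · stop@L0
  join L1 pred L3: L3→L2→L1 stop@L0
  join L6 pred L3: · stop@L3
  join L6 pred L5: L5→L4 stop@L3
  join L7 pred L5: L5→L4 stop@L3
  join L7 pred L6: L6 stop@L3
  L0 → ∅
  L1 → {L1}
  L2 → {L1}
  L3 → {L1}
  L4 → {L6,L7}
  L5 → {L6,L7}
  L6 → {L7}
  L7 → ∅

φ for s: defs {L4}
  DF⁺ = {L6,L7}

Answer: ["L6", "L7"]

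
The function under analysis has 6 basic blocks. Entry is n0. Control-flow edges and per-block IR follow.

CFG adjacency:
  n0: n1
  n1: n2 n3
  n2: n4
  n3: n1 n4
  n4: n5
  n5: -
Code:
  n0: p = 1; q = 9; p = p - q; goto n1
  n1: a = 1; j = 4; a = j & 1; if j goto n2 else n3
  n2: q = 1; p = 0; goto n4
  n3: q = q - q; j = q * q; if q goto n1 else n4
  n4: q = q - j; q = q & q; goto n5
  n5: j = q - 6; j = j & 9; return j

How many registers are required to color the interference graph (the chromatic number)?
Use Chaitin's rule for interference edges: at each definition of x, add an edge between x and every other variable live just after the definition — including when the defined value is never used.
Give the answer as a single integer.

Answer: 3

Working:
Per-block:
  n0 def {p,q} use ∅
  n1 def {a,j} use ∅
  n2 def {p,q} use ∅
  n3 def {j,q} use {q}
  n4 def {q} use {j,q}
  n5 def {j} use {q}

Backward fixpoint:
  n0: in=∅ out={q}
  n1: in={q} out={j,q}
  n2: in={j} out={j,q}
  n3: in={q} out={j,q}
  n4: in={j,q} out={q}
  n5: in={q} out=∅

Interference:
  a — {j,q}
  j — {a,p,q}
  p — {j,q}
  q — {a,j,p}

Registers:
  lower bound: {a,j,q} mutually conflict ⇒ χ ≥ 3
  assign a→R2 j→R0 p→R2 q→R1 — no edge inside a register ⇒ χ ≤ 3
  χ = 3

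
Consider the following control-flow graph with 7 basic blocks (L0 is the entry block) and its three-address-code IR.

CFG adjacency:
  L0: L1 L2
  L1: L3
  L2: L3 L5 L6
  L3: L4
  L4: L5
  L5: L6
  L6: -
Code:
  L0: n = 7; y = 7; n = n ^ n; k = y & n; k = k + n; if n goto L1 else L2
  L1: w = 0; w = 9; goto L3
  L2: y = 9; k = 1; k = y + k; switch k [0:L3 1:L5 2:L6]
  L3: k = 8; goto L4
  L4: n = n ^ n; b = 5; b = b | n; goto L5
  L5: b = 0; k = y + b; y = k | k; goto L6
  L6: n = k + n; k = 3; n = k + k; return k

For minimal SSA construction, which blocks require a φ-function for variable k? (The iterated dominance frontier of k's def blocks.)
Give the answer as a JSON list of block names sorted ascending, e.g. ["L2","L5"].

idom tree: L1←L0 L2←L0 L3←L0 L4←L3 L5←L0 L6←L0
Dom∩ at merges:
  L3: preds {L1,L2}: {L0,L1} ∩ {L0,L2} = {L0}; idom=L0
  L5: preds {L2,L4}: {L0,L2} ∩ {L0,L3,L4} = {L0}; idom=L0
  L6: preds {L2,L5}: {L0,L2} ∩ {L0,L5} = {L0}; idom=L0

Frontier:
  L3←L1: walk L1 to L0
  L3←L2: walk L2 to L0
  L5←L2: walk L2 to L0
  L5←L4: walk L4→L3 to L0
  L6←L2: walk L2 to L0
  L6←L5: walk L5 to L0
  L0 → ∅
  L1 → {L3}
  L2 → {L3,L5,L6}
  L3 → {L5}
  L4 → {L5}
  L5 → {L6}
  L6 → ∅

φ for k: defs {L0,L2,L3,L5,L6}
  DF⁺ = {L3,L5,L6}

Answer: ["L3", "L5", "L6"]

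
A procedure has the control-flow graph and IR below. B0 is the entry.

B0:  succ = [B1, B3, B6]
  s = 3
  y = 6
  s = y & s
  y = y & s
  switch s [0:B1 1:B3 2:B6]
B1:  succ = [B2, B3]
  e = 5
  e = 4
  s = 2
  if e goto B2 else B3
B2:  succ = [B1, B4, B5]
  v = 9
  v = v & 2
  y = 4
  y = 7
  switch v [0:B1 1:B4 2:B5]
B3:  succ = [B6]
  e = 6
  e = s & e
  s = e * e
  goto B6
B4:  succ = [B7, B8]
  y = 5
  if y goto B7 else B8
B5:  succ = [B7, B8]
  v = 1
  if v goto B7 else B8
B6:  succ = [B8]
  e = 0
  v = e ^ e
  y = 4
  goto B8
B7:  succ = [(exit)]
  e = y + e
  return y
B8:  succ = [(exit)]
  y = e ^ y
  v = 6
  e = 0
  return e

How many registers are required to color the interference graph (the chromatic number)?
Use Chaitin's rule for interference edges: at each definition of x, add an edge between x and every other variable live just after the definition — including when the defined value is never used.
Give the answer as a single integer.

def/use:
  B0 def {s,y} use ∅
  B1 def {e,s} use ∅
  B2 def {v,y} use ∅
  B3 def {e,s} use {s}
  B4 def {y} use ∅
  B5 def {v} use ∅
  B6 def {e,v,y} use ∅
  B7 def {e} use {e,y}
  B8 def {e,v,y} use {e,y}

Liveness:
  B0: in=∅ out={s}
  B1: in=∅ out={e,s}
  B2: in={e} out={e,y}
  B3: in={s} out=∅
  B4: in={e} out={e,y}
  B5: in={e,y} out={e,y}
  B6: in=∅ out={e,y}
  B7: in={e,y} out=∅
  B8: in={e,y} out=∅

Interfere edges:
  e: {s,v,y}
  s: {e,y}
  v: {e,y}
  y: {e,s,v}

Chromatic number:
  {e,s,y} pairwise interfere (3-clique) ⇒ χ ≥ 3
  assign e→r0 s→r2 v→r2 y→r1 — no edge inside a register ⇒ χ ≤ 3
  χ = 3

Answer: 3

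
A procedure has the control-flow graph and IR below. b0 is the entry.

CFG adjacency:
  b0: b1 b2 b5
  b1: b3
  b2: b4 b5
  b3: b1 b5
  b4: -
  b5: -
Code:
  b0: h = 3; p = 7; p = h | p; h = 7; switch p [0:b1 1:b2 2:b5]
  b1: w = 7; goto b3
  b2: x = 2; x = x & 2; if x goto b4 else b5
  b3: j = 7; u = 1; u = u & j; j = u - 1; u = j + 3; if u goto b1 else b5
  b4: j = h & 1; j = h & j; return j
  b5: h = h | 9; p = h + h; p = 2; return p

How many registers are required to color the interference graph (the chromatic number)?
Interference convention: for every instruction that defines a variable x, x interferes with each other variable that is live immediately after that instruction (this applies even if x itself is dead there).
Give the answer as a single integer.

Block summaries:
  b0: def={h,p} ue=∅
  b1: def={w} ue=∅
  b2: def={x} ue=∅
  b3: def={j,u} ue=∅
  b4: def={j} ue={h}
  b5: def={h,p} ue={h}

Liveness:
  b0: in=∅ out={h}
  b1: in={h} out={h}
  b2: in={h} out={h}
  b3: in={h} out={h}
  b4: in={h} out=∅
  b5: in={h} out=∅

Interfere edges:
  h — {j,p,u,w,x}
  j — {h,u}
  p — {h}
  u — {h,j}
  w — {h}
  x — {h}

Colouring:
  clique {h,j,u} ⇒ need ≥ 3
  3-colouring: c0={h}  c1={j,p,w,x}  c2={u}
  χ = 3

Answer: 3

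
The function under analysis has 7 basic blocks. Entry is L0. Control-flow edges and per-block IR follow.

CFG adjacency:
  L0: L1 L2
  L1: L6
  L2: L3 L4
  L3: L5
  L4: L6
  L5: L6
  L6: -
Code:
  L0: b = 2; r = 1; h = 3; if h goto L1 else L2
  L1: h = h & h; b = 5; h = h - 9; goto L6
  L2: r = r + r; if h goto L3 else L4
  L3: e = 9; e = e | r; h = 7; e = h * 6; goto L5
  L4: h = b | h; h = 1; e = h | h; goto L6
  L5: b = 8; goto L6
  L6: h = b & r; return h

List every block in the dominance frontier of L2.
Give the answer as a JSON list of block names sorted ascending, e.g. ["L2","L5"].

Answer: ["L6"]

Working:
idom tree: L1←L0 L2←L0 L3←L2 L4←L2 L5←L3 L6←L0
Dom∩ at merges:
  L6: preds {L1,L4,L5}: {L0,L1} ∩ {L0,L2,L4} ∩ {L0,L2,L3,L5} = {L0}; idom=L0

Frontier:
  join L6 pred L1: L1 stop@L0
  join L6 pred L4: L4→L2 stop@L0
  join L6 pred L5: L5→L3→L2 stop@L0
  DF(L0)=∅
  DF(L1)={L6}
  DF(L2)={L6}
  DF(L3)={L6}
  DF(L4)={L6}
  DF(L5)={L6}
  DF(L6)=∅

DF(L2) = ["L6"]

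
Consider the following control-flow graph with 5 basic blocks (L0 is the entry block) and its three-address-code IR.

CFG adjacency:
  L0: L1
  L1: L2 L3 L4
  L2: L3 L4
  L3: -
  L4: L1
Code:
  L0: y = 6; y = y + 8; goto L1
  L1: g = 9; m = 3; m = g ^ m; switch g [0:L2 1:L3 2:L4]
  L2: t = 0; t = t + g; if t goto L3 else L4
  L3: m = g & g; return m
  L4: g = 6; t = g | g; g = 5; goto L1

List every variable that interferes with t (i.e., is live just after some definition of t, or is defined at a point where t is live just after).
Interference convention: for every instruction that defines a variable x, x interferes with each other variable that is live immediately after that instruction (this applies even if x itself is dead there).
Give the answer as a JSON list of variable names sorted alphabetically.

Answer: ["g"]

Derivation:
Per-block:
  L0 def {y} use ∅
  L1 def {g,m} use ∅
  L2 def {t} use {g}
  L3 def {m} use {g}
  L4 def {g,t} use ∅

Liveness:
  L0 li=∅ lo=∅
  L1 li=∅ lo={g}
  L2 li={g} lo={g}
  L3 li={g} lo=∅
  L4 li=∅ lo=∅

Conflict graph:
  g — {m,t}
  m — {g}
  t — {g}
  y — ∅

N(t) = ["g"]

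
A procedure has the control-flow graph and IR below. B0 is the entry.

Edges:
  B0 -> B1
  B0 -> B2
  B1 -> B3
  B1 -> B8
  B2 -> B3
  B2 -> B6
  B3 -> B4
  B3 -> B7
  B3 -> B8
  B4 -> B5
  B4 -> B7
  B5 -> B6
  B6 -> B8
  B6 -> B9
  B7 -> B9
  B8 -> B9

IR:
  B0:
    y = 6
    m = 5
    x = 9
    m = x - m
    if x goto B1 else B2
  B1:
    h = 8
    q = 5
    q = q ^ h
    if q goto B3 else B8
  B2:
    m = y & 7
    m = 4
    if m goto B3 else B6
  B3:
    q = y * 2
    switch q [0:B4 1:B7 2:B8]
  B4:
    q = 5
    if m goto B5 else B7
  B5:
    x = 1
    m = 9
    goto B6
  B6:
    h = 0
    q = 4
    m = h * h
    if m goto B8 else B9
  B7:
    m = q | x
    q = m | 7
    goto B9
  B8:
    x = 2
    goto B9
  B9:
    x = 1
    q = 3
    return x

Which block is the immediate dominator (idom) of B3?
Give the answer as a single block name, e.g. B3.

idom tree: B1←B0 B2←B0 B3←B0 B4←B3 B5←B4 B6←B0 B7←B3 B8←B0 B9←B0
Dom at joins:
  B3: preds {B1,B2}: {B0,B1} ∩ {B0,B2} = {B0}; idom=B0
  B6: preds {B2,B5}: {B0,B2} ∩ {B0,B3,B4,B5} = {B0}; idom=B0
  B7: preds {B3,B4}: {B0,B3} ∩ {B0,B3,B4} = {B0,B3}; idom=B3
  B8: preds {B1,B3,B6}: {B0,B1} ∩ {B0,B3} ∩ {B0,B6} = {B0}; idom=B0
  B9: preds {B6,B7,B8}: {B0,B6} ∩ {B0,B3,B7} ∩ {B0,B8} = {B0}; idom=B0

idom(B3) = B0

Answer: B0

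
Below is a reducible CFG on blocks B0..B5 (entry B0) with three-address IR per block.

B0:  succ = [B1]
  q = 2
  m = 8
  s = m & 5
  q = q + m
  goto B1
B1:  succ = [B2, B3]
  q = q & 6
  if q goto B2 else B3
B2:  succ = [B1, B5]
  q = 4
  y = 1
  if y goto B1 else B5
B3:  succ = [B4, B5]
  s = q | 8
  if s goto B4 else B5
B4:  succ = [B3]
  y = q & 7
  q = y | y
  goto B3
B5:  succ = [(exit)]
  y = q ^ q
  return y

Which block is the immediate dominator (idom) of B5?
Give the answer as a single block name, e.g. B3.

idom tree: B1←B0 B2←B1 B3←B1 B4←B3 B5←B1
Dom at joins:
  B1: preds {B0,B2}: {B0} ∩ {B0,B1,B2} = {B0}; idom=B0
  B3: preds {B1,B4}: {B0,B1} ∩ {B0,B1,B3,B4} = {B0,B1}; idom=B1
  B5: preds {B2,B3}: {B0,B1,B2} ∩ {B0,B1,B3} = {B0,B1}; idom=B1

idom(B5) = B1

Answer: B1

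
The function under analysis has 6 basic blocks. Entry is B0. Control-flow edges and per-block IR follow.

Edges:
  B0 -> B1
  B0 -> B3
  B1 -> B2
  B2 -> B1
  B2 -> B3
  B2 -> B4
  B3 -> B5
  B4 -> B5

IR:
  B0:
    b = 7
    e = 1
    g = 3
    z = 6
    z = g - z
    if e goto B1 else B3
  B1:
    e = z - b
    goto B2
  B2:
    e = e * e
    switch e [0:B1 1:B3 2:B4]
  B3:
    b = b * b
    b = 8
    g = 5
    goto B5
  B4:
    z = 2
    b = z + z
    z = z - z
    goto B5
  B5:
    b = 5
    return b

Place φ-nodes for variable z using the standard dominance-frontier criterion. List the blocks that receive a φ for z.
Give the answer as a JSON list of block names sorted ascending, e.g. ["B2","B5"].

Answer: ["B5"]

Derivation:
idom tree: B1←B0 B2←B1 B3←B0 B4←B2 B5←B0
Join-block Dom:
  B1: preds {B0,B2}: {B0} ∩ {B0,B1,B2} = {B0}; idom=B0
  B3: preds {B0,B2}: {B0} ∩ {B0,B1,B2} = {B0}; idom=B0
  B5: preds {B3,B4}: {B0,B3} ∩ {B0,B1,B2,B4} = {B0}; idom=B0

DF derivation:
  B1←B0: walk · to B0
  B1←B2: walk B2→B1 to B0
  B3←B0: walk · to B0
  B3←B2: walk B2→B1 to B0
  B5←B3: walk B3 to B0
  B5←B4: walk B4→B2→B1 to B0
  DF(B0)=∅
  DF(B1)={B1,B3,B5}
  DF(B2)={B1,B3,B5}
  DF(B3)={B5}
  DF(B4)={B5}
  DF(B5)=∅

φ for z: defs {B0,B4}
  DF⁺ = {B5}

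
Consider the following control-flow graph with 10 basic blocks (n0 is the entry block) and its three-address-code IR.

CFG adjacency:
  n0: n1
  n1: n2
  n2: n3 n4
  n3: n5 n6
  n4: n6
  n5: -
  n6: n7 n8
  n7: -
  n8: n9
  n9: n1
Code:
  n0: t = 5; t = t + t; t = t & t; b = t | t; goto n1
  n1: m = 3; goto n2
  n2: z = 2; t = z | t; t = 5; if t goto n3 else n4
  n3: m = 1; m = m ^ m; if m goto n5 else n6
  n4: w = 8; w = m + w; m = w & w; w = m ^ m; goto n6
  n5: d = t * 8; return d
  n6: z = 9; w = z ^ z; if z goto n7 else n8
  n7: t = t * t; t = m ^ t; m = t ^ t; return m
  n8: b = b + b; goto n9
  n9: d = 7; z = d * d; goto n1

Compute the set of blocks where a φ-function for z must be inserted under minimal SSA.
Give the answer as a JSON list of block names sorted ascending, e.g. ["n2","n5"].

Answer: ["n1"]

Analysis:
idom tree: n1←n0 n2←n1 n3←n2 n4←n2 n5←n3 n6←n2 n7←n6 n8←n6 n9←n8
Dom at joins:
  n1: preds {n0,n9}: {n0} ∩ {n0,n1,n2,n6,n8,n9} = {n0}; idom=n0
  n6: preds {n3,n4}: {n0,n1,n2,n3} ∩ {n0,n1,n2,n4} = {n0,n1,n2}; idom=n2

DF derivation:
  n1←n0: walk · to n0
  n1←n9: walk n9→n8→n6→n2→n1 to n0
  n6←n3: walk n3 to n2
  n6←n4: walk n4 to n2
  n0 → ∅
  n1 → {n1}
  n2 → {n1}
  n3 → {n6}
  n4 → {n6}
  n5 → ∅
  n6 → {n1}
  n7 → ∅
  n8 → {n1}
  n9 → {n1}

φ for z: defs {n2,n6,n9}
  DF⁺ = {n1}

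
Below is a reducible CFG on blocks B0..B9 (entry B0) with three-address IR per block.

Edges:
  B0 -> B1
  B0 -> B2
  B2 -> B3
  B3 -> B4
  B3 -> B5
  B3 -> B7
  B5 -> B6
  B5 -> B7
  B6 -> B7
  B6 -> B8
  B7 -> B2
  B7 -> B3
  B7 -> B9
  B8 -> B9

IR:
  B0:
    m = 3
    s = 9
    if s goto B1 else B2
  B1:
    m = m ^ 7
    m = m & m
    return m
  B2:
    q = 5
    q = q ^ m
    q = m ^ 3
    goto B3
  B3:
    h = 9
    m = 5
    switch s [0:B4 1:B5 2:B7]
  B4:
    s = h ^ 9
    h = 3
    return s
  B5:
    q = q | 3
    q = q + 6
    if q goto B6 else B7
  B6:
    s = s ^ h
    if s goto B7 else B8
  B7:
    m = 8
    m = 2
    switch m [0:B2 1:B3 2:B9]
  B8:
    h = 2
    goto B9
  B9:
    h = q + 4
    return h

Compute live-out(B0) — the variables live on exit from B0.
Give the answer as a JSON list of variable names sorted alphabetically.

Block summaries:
  B0: def={m,s} ue=∅
  B1: def={m} ue={m}
  B2: def={q} ue={m}
  B3: def={h,m} ue={s}
  B4: def={h,s} ue={h}
  B5: def={q} ue={q}
  B6: def={s} ue={h,s}
  B7: def={m} ue=∅
  B8: def={h} ue=∅
  B9: def={h} ue={q}

Backward fixpoint:
  B0: in=∅ out={m,s}
  B1: in={m} out=∅
  B2: in={m,s} out={q,s}
  B3: in={q,s} out={h,q,s}
  B4: in={h} out=∅
  B5: in={h,q,s} out={h,q,s}
  B6: in={h,q,s} out={q,s}
  B7: in={q,s} out={m,q,s}
  B8: in={q} out={q}
  B9: in={q} out=∅

live-out(B0) = ["m", "s"]

Answer: ["m", "s"]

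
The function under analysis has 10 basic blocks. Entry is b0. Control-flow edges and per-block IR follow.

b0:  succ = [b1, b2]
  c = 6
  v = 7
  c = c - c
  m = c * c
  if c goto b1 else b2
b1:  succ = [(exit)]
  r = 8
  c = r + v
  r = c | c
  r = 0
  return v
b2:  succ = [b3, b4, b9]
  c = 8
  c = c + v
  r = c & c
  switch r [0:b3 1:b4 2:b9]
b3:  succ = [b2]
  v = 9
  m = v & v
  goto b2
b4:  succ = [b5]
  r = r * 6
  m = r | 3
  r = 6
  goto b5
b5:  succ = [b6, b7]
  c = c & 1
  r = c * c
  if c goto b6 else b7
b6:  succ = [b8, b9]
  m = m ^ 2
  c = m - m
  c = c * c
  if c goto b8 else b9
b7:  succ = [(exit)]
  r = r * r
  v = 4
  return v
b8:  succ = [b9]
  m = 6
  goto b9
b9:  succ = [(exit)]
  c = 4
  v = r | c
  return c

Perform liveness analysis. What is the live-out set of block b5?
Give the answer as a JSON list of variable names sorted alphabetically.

Answer: ["m", "r"]

Analysis:
Block summaries:
  b0 def {c,m,v} use ∅
  b1 def {c,r} use {v}
  b2 def {c,r} use {v}
  b3 def {m,v} use ∅
  b4 def {m,r} use {r}
  b5 def {c,r} use {c}
  b6 def {c,m} use {m}
  b7 def {r,v} use {r}
  b8 def {m} use ∅
  b9 def {c,v} use {r}

Backward fixpoint:
  b0: in=∅ out={v}
  b1: in={v} out=∅
  b2: in={v} out={c,r}
  b3: in=∅ out={v}
  b4: in={c,r} out={c,m}
  b5: in={c,m} out={m,r}
  b6: in={m,r} out={r}
  b7: in={r} out=∅
  b8: in={r} out={r}
  b9: in={r} out=∅

live-out(b5) = ["m", "r"]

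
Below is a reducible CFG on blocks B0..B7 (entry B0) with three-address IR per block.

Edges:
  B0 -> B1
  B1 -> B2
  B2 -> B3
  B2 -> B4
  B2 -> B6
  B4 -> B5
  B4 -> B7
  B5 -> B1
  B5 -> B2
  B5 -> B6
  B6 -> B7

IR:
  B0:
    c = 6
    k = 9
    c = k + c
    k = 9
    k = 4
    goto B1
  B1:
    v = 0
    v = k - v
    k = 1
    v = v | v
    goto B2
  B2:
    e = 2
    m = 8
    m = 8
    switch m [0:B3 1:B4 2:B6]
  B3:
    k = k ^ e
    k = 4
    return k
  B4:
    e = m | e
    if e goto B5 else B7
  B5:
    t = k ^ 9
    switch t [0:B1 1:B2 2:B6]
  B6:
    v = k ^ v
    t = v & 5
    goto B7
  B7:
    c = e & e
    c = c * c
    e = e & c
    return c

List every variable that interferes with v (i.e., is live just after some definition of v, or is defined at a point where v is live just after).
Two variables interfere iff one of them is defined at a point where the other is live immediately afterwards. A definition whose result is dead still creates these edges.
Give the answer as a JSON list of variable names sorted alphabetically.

Answer: ["e", "k", "m", "t"]

Derivation:
Per-block:
  B0: {c,k} / ∅
  B1: {k,v} / {k}
  B2: {e,m} / ∅
  B3: {k} / {e,k}
  B4: {e} / {e,m}
  B5: {t} / {k}
  B6: {t,v} / {k,v}
  B7: {c,e} / {e}

Live sets:
  B0: in=∅ out={k}
  B1: in={k} out={k,v}
  B2: in={k,v} out={e,k,m,v}
  B3: in={e,k} out=∅
  B4: in={e,k,m,v} out={e,k,v}
  B5: in={e,k,v} out={e,k,v}
  B6: in={e,k,v} out={e}
  B7: in={e} out=∅

Interference:
  c↔{e,k}
  e↔{c,k,m,t,v}
  k↔{c,e,m,t,v}
  m↔{e,k,v}
  t↔{e,k,v}
  v↔{e,k,m,t}

N(v) = ["e", "k", "m", "t"]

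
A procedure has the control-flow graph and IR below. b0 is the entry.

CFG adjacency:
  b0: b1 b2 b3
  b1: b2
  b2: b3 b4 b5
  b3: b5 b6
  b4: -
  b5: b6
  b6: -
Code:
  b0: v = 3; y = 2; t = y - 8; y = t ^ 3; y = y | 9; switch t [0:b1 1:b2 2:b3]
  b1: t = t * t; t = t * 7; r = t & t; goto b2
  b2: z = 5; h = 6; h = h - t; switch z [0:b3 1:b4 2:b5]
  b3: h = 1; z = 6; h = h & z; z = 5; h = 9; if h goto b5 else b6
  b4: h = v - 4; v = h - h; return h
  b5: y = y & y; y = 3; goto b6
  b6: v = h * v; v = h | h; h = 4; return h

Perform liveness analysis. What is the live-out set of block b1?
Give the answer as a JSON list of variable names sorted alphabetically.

Answer: ["t", "v", "y"]

Working:
Per-block:
  b0: {t,v,y} / ∅
  b1: {r,t} / {t}
  b2: {h,z} / {t}
  b3: {h,z} / ∅
  b4: {h,v} / {v}
  b5: {y} / {y}
  b6: {h,v} / {h,v}

Backward fixpoint:
  b0: in=∅ out={t,v,y}
  b1: in={t,v,y} out={t,v,y}
  b2: in={t,v,y} out={h,v,y}
  b3: in={v,y} out={h,v,y}
  b4: in={v} out=∅
  b5: in={h,v,y} out={h,v}
  b6: in={h,v} out=∅

live-out(b1) = ["t", "v", "y"]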